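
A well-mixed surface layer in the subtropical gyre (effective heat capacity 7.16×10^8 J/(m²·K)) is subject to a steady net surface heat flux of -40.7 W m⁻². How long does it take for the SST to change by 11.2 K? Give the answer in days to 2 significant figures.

2300 days

Areal heat capacity C = 7.16×10^8 J/(m²·K) (given).
Time required: Δt = C ΔT / F = 7.16×10^8 × -11.2 / -40.7 = 1.97×10^8 s.
In days: 1.97×10^8 s / (86400 s/day) = 2280 days.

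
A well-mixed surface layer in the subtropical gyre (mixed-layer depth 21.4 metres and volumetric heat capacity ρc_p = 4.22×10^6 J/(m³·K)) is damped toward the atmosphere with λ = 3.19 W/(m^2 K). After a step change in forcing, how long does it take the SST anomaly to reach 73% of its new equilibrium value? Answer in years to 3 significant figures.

1.17 years

Areal heat capacity C = ρc_p × D = 4.22×10^6 × 21.4 = 9.03×10^7 J m⁻² K⁻¹.
τ = C / λ = 9.03×10^7 / 3.19 = 2.83×10^7 s.
Fraction reached: 1 − e^(−t/τ) = 0.73 ⇒ t = −τ ln(1 − 0.73) = τ × 1.31.
t = 3.71×10^7 s = 1.17 years.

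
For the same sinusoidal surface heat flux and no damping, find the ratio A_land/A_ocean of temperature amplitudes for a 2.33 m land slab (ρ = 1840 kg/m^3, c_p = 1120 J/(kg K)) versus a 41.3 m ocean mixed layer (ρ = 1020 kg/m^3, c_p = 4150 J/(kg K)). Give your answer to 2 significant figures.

36

C_ocean = 1020 × 4150 × 41.3 = 1.75×10^8 J/(m²·K).
C_land = 1840 × 1120 × 2.33 = 4.80×10^6 J/(m²·K).
Undamped amplitude ∝ 1/C, so A_land/A_ocean = C_ocean/C_land = 36.4.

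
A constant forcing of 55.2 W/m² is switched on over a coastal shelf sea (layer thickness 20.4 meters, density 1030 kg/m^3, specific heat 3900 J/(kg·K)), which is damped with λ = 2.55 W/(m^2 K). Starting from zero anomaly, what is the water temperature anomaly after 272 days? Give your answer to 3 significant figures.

Areal heat capacity C = ρ c_p D = 1030 × 3900 × 20.4 = 8.19×10^7 J/(m^2 K).
τ = C / λ = 8.19×10^7 / 2.55 = 3.21×10^7 s.
Equilibrium anomaly ΔT_eq = F / λ = 55.2 / 2.55 = 21.6 K.
t = 272 days = 2.35×10^7 s, so t/τ = 0.731.
ΔT(t) = ΔT_eq (1 − e^(−t/τ)) = 21.6 × (1 − e^−0.731) = 11.2 K.

11.2 K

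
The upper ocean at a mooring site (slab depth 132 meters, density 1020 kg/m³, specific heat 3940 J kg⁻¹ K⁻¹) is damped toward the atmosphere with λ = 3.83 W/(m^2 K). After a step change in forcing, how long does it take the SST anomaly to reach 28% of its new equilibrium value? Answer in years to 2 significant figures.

1.4 years

Areal heat capacity C = ρ c_p D = 1020 × 3940 × 132 = 5.30×10^8 J m⁻² K⁻¹.
τ = C / λ = 5.30×10^8 / 3.83 = 1.39×10^8 s.
Fraction reached: 1 − e^(−t/τ) = 0.28 ⇒ t = −τ ln(1 − 0.28) = τ × 0.329.
t = 4.55×10^7 s = 1.44 years.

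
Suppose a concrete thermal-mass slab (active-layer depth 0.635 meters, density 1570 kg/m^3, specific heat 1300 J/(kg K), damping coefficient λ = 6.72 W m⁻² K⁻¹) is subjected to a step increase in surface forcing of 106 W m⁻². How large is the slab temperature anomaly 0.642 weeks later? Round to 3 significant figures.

13.7 K

Areal heat capacity C = ρ c_p D = 1570 × 1300 × 0.635 = 1.30×10^6 J m⁻² K⁻¹.
τ = C / λ = 1.30×10^6 / 6.72 = 1.93×10^5 s.
Equilibrium anomaly ΔT_eq = F / λ = 106 / 6.72 = 15.8 K.
t = 0.642 weeks = 3.88×10^5 s, so t/τ = 2.01.
ΔT(t) = ΔT_eq (1 − e^(−t/τ)) = 15.8 × (1 − e^−2.01) = 13.7 K.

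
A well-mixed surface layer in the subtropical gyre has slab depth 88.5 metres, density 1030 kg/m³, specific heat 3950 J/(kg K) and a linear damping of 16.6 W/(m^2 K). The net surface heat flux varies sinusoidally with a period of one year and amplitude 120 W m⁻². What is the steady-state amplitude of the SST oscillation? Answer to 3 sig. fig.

Areal heat capacity C = ρ c_p D = 1030 × 3950 × 88.5 = 3.60×10^8 J/(m²·K).
Angular frequency ω = 2π / T = 2π / 3.15×10^7 s = 1.99×10^-7 s⁻¹.
√((Cω)² + λ²) = √((71.7)² + 16.6²) = 73.6 W/(m²·K).
Amplitude A = F₀ / √((Cω)²+λ²) = 120 / 73.6 = 1.63 K.

1.63 K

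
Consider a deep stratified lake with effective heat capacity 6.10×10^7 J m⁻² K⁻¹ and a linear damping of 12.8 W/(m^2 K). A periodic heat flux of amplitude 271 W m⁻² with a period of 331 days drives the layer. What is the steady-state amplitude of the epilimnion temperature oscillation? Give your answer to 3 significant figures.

Areal heat capacity C = 6.10×10^7 J m⁻² K⁻¹ (given).
Angular frequency ω = 2π / T = 2π / 2.86×10^7 s = 2.20×10^-7 s⁻¹.
√((Cω)² + λ²) = √((13.4)² + 12.8²) = 18.5 W/(m²·K).
Amplitude A = F₀ / √((Cω)²+λ²) = 271 / 18.5 = 14.6 K.

14.6 K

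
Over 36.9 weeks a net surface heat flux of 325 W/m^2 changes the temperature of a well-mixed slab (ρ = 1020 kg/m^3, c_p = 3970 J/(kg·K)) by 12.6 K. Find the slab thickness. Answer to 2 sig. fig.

Heat input Q = F Δt = 325 × 2.23×10^7 s = 7.25×10^9 J/m².
Required areal heat capacity C = Q / ΔT = 5.76×10^8 J/(m²·K).
Depth D = C / (ρ c_p) = 5.76×10^8 / (1020 × 3970) = 142 m.

140 m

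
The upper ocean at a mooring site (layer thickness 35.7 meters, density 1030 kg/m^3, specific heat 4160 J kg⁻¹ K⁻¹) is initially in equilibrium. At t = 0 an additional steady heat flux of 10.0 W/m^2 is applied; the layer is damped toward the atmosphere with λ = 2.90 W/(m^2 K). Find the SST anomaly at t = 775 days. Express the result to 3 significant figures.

2.48 K

Areal heat capacity C = ρ c_p D = 1030 × 4160 × 35.7 = 1.53×10^8 J/(m²·K).
τ = C / λ = 1.53×10^8 / 2.90 = 5.27×10^7 s.
Equilibrium anomaly ΔT_eq = F / λ = 10.0 / 2.90 = 3.45 K.
t = 775 days = 6.70×10^7 s, so t/τ = 1.27.
ΔT(t) = ΔT_eq (1 − e^(−t/τ)) = 3.45 × (1 − e^−1.27) = 2.48 K.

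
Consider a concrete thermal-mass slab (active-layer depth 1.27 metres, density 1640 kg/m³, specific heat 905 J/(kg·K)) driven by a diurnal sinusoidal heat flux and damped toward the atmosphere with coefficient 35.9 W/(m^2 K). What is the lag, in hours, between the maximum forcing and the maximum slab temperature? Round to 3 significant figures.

Areal heat capacity C = ρ c_p D = 1640 × 905 × 1.27 = 1.88×10^6 J m⁻² K⁻¹.
ω = 2π / 86400 s = 7.27×10^-5 s⁻¹.
Phase lag φ = arctan(Cω/λ) = arctan(137/35.9) = 1.31 rad.
Time lag = φ / ω = 1.31 / 7.27×10^-5 = 18100 s = 5.02 hours.

5.02 hours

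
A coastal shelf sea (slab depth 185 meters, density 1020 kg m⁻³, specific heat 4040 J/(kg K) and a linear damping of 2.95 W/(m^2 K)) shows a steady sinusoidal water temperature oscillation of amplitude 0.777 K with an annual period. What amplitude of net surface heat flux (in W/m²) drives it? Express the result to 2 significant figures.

Areal heat capacity C = ρ c_p D = 1020 × 4040 × 185 = 7.62×10^8 J/(m²·K).
ω = 2π / 3.15×10^7 s = 1.99×10^-7 s⁻¹.
√((Cω)² + λ²) = √((152)² + 2.95²) = 152 W/(m²·K).
F₀ = A × √((Cω)²+λ²) = 0.777 × 152 = 118 W/m².

120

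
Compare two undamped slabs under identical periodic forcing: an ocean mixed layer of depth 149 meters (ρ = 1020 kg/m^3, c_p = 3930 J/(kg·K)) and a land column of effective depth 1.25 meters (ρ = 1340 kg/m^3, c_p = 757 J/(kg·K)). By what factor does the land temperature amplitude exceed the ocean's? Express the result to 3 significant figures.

C_ocean = 1020 × 3930 × 149 = 5.97×10^8 J/(m²·K).
C_land = 1340 × 757 × 1.25 = 1.27×10^6 J/(m²·K).
Undamped amplitude ∝ 1/C, so A_land/A_ocean = C_ocean/C_land = 471.

471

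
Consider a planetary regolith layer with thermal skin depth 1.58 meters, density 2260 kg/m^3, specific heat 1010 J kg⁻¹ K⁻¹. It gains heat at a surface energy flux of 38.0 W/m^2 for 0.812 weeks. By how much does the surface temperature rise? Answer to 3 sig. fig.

5.17 K

Areal heat capacity C = ρ c_p D = 2260 × 1010 × 1.58 = 3.61×10^6 J/(m^2 K).
Net heat input Q = F Δt = 38.0 × (0.812 weeks × 6.048×10^5 s/week) = 1.87×10^7 J/m².
ΔT = Q / C = 1.87×10^7 / 3.61×10^6 = 5.17 K.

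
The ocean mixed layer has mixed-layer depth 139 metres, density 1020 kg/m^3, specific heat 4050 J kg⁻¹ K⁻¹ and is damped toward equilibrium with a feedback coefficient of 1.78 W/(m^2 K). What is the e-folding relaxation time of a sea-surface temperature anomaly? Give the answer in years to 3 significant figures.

10.2 years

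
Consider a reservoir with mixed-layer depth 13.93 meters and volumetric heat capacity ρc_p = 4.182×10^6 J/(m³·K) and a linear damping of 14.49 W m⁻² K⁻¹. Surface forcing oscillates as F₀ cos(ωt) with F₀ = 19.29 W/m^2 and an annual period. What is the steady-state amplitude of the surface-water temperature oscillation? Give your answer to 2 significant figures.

1.0 K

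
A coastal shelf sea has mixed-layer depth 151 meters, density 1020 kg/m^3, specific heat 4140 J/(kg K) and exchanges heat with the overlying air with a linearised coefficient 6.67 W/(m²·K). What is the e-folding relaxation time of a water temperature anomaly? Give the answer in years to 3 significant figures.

Areal heat capacity C = ρ c_p D = 1020 × 4140 × 151 = 6.38×10^8 J/(m²·K).
Relaxation time τ = C / λ = 6.38×10^8 / 6.67 = 9.56×10^7 s.
In years: 9.56×10^7 s / (3.156×10^7 s/year) = 3.03 years.

3.03 years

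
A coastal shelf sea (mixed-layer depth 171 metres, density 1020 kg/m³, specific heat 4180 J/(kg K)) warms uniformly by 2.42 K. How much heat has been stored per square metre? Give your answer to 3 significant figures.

1.76×10^9

Areal heat capacity C = ρ c_p D = 1020 × 4180 × 171 = 7.29×10^8 J m⁻² K⁻¹.
ΔQ = C ΔT = 7.29×10^8 × 2.42 = 1.76×10^9 J/m².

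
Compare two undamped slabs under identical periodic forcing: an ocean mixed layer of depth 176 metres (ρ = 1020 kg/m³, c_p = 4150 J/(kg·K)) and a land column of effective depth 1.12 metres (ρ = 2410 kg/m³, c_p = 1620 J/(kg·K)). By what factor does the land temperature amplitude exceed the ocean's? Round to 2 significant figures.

170

C_ocean = 1020 × 4150 × 176 = 7.45×10^8 J/(m²·K).
C_land = 2410 × 1620 × 1.12 = 4.37×10^6 J/(m²·K).
Undamped amplitude ∝ 1/C, so A_land/A_ocean = C_ocean/C_land = 170.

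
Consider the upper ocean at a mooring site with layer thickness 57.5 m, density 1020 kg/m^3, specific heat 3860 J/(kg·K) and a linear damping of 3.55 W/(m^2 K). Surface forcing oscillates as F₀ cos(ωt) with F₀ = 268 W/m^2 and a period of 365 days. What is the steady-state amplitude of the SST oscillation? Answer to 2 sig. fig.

Areal heat capacity C = ρ c_p D = 1020 × 3860 × 57.5 = 2.26×10^8 J/(m^2 K).
Angular frequency ω = 2π / T = 2π / 3.15×10^7 s = 1.99×10^-7 s⁻¹.
√((Cω)² + λ²) = √((45.1)² + 3.55²) = 45.2 W/(m²·K).
Amplitude A = F₀ / √((Cω)²+λ²) = 268 / 45.2 = 5.92 K.

5.9 K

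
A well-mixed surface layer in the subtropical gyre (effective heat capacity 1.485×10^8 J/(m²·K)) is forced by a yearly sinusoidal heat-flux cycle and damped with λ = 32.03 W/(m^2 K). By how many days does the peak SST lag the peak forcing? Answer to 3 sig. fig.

Areal heat capacity C = 1.485×10^8 J/(m²·K) (given).
ω = 2π / 3.15×10^7 s = 1.99×10^-7 s⁻¹.
Phase lag φ = arctan(Cω/λ) = arctan(29.6/32.03) = 0.746 rad.
Time lag = φ / ω = 0.746 / 1.99×10^-7 = 3.74×10^6 s = 43.3 days.

43.3 days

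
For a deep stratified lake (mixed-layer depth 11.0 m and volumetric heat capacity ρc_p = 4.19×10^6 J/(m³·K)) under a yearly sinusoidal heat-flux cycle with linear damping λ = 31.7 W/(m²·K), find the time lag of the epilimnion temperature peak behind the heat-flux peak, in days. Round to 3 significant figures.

16.4 days

Areal heat capacity C = ρc_p × D = 4.19×10^6 × 11.0 = 4.61×10^7 J m⁻² K⁻¹.
ω = 2π / 3.15×10^7 s = 1.99×10^-7 s⁻¹.
Phase lag φ = arctan(Cω/λ) = arctan(9.18/31.7) = 0.282 rad.
Time lag = φ / ω = 0.282 / 1.99×10^-7 = 1.42×10^6 s = 16.4 days.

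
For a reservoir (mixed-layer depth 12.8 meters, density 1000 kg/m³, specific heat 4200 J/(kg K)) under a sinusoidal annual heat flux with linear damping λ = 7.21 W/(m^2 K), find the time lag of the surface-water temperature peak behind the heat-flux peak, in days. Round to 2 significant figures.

57 days

Areal heat capacity C = ρ c_p D = 1000 × 4200 × 12.8 = 5.38×10^7 J m⁻² K⁻¹.
ω = 2π / 3.15×10^7 s = 1.99×10^-7 s⁻¹.
Phase lag φ = arctan(Cω/λ) = arctan(10.7/7.21) = 0.978 rad.
Time lag = φ / ω = 0.978 / 1.99×10^-7 = 4.91×10^6 s = 56.8 days.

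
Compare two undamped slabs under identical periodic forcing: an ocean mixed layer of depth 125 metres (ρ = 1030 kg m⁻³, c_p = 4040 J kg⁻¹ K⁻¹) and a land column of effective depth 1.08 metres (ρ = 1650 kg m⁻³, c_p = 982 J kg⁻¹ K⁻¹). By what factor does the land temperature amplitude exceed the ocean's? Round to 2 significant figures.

C_ocean = 1030 × 4040 × 125 = 5.20×10^8 J/(m²·K).
C_land = 1650 × 982 × 1.08 = 1.75×10^6 J/(m²·K).
Undamped amplitude ∝ 1/C, so A_land/A_ocean = C_ocean/C_land = 297.

300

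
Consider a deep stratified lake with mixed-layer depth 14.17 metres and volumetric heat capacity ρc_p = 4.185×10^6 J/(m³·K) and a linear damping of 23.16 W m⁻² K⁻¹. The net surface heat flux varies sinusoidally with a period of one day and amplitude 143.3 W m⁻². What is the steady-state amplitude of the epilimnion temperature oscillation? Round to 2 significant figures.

0.033 K

Areal heat capacity C = ρc_p × D = 4.185×10^6 × 14.17 = 5.93×10^7 J/(m²·K).
Angular frequency ω = 2π / T = 2π / 86400 s = 7.27×10^-5 s⁻¹.
√((Cω)² + λ²) = √((4310)² + 23.16²) = 4310 W/(m²·K).
Amplitude A = F₀ / √((Cω)²+λ²) = 143.3 / 4310 = 0.0332 K.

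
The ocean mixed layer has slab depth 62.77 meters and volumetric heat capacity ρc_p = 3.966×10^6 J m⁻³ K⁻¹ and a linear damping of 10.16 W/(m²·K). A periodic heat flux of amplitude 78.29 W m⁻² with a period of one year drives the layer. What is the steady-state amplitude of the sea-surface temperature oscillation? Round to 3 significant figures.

1.55 K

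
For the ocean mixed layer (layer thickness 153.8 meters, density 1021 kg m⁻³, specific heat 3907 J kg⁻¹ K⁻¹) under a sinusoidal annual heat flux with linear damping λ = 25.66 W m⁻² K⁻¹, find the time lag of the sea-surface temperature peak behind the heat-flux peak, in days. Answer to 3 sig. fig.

79.2 days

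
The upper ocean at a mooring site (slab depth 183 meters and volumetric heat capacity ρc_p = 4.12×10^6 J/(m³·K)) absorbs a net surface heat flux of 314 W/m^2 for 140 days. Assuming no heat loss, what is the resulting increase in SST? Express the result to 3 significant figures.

5.04 K

Areal heat capacity C = ρc_p × D = 4.12×10^6 × 183 = 7.54×10^8 J m⁻² K⁻¹.
Net heat input Q = F Δt = 314 × (140 days × 86400 s/day) = 3.80×10^9 J/m².
ΔT = Q / C = 3.80×10^9 / 7.54×10^8 = 5.04 K.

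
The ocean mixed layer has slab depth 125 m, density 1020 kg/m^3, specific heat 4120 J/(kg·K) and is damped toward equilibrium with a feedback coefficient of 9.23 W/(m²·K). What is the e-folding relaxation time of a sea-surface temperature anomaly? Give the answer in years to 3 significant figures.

1.80 years

Areal heat capacity C = ρ c_p D = 1020 × 4120 × 125 = 5.25×10^8 J m⁻² K⁻¹.
Relaxation time τ = C / λ = 5.25×10^8 / 9.23 = 5.69×10^7 s.
In years: 5.69×10^7 s / (3.156×10^7 s/year) = 1.80 years.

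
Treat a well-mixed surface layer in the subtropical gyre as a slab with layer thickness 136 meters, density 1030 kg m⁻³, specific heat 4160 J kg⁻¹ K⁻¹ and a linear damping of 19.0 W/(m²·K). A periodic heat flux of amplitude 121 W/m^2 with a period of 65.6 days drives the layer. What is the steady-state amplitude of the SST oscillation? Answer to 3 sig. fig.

Areal heat capacity C = ρ c_p D = 1030 × 4160 × 136 = 5.83×10^8 J/(m²·K).
Angular frequency ω = 2π / T = 2π / 5.67×10^6 s = 1.11×10^-6 s⁻¹.
√((Cω)² + λ²) = √((646)² + 19.0²) = 646 W/(m²·K).
Amplitude A = F₀ / √((Cω)²+λ²) = 121 / 646 = 0.187 K.

0.187 K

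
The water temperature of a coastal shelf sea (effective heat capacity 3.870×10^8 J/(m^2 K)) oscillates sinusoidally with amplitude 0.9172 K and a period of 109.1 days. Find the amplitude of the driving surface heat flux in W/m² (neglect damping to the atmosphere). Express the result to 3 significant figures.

Areal heat capacity C = 3.870×10^8 J/(m^2 K) (given).
ω = 2π / 9.43×10^6 s = 6.67×10^-7 s⁻¹.
Cω = 3.87×10^8 × 6.67×10^-7 = 258 W/(m²·K).
F₀ = A × Cω = 0.9172 × 258 = 237 W/m².

237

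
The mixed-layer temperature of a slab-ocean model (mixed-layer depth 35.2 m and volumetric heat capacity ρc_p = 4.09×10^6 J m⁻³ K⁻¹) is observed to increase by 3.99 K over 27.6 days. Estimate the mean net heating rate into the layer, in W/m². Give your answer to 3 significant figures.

241

Areal heat capacity C = ρc_p × D = 4.09×10^6 × 35.2 = 1.44×10^8 J m⁻² K⁻¹.
Required heat per unit area: Q = C ΔT = 1.44×10^8 × 3.99 = 5.74×10^8 J/m².
Flux F = Q / Δt = 5.74×10^8 / 2.38×10^6 s = 241 W/m².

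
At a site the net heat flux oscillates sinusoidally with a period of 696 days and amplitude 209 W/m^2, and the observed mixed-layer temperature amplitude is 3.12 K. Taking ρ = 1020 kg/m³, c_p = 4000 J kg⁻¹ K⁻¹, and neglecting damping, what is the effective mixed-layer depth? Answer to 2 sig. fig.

ω = 2π / 6.01×10^7 s = 1.04×10^-7 s⁻¹.
Required C = F₀ / (A ω) = 209 / (3.12 × 1.04×10^-7) = 6.41×10^8 J/(m²·K).
D = C / (ρ c_p) = 6.41×10^8 / (1020 × 4000) = 157 m.

160 m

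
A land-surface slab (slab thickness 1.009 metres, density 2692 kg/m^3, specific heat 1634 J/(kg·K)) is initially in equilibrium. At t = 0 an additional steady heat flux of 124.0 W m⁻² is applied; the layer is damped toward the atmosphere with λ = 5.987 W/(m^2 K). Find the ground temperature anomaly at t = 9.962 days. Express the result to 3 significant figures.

14.2 K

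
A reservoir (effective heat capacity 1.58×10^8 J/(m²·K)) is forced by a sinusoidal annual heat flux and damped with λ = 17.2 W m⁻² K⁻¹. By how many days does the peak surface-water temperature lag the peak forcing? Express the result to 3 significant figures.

Areal heat capacity C = 1.58×10^8 J/(m²·K) (given).
ω = 2π / 3.15×10^7 s = 1.99×10^-7 s⁻¹.
Phase lag φ = arctan(Cω/λ) = arctan(31.5/17.2) = 1.07 rad.
Time lag = φ / ω = 1.07 / 1.99×10^-7 = 5.37×10^6 s = 62.2 days.

62.2 days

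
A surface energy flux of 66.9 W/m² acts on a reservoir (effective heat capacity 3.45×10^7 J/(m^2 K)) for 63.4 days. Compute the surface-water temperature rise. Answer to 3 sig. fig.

10.6 K

Areal heat capacity C = 3.45×10^7 J/(m^2 K) (given).
Net heat input Q = F Δt = 66.9 × (63.4 days × 86400 s/day) = 3.66×10^8 J/m².
ΔT = Q / C = 3.66×10^8 / 3.45×10^7 = 10.6 K.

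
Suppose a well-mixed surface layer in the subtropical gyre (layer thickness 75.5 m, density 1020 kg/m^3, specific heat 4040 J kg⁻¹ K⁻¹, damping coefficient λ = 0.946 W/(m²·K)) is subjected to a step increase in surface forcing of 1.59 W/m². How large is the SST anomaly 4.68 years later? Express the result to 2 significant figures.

Areal heat capacity C = ρ c_p D = 1020 × 4040 × 75.5 = 3.11×10^8 J/(m²·K).
τ = C / λ = 3.11×10^8 / 0.946 = 3.29×10^8 s.
Equilibrium anomaly ΔT_eq = F / λ = 1.59 / 0.946 = 1.68 K.
t = 4.68 years = 1.48×10^8 s, so t/τ = 0.449.
ΔT(t) = ΔT_eq (1 − e^(−t/τ)) = 1.68 × (1 − e^−0.449) = 0.608 K.

0.61 K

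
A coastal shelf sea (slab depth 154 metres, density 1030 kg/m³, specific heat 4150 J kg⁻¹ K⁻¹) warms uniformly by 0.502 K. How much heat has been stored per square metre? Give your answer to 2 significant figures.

Areal heat capacity C = ρ c_p D = 1030 × 4150 × 154 = 6.58×10^8 J/(m^2 K).
ΔQ = C ΔT = 6.58×10^8 × 0.502 = 3.30×10^8 J/m².

3.3×10^8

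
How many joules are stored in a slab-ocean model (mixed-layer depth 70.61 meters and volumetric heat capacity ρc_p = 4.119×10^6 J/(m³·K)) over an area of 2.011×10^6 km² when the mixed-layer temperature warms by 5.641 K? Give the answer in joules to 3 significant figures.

3.30×10^21 J

Areal heat capacity C = ρc_p × D = 4.119×10^6 × 70.61 = 2.91×10^8 J/(m^2 K).
Heat per unit area: q = C ΔT = 2.91×10^8 × 5.641 = 1.64×10^9 J/m².
Total heat: Q = q × A = 1.64×10^9 × (2.011×10^6 × 10⁶ m²) = 3.30×10^21 J.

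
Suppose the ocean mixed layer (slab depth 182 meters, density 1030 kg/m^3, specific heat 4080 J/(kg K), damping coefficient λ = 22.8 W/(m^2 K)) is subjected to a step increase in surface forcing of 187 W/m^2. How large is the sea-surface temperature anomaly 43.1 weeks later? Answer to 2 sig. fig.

Areal heat capacity C = ρ c_p D = 1030 × 4080 × 182 = 7.65×10^8 J/(m^2 K).
τ = C / λ = 7.65×10^8 / 22.8 = 3.35×10^7 s.
Equilibrium anomaly ΔT_eq = F / λ = 187 / 22.8 = 8.20 K.
t = 43.1 weeks = 2.61×10^7 s, so t/τ = 0.777.
ΔT(t) = ΔT_eq (1 − e^(−t/τ)) = 8.20 × (1 − e^−0.777) = 4.43 K.

4.4 K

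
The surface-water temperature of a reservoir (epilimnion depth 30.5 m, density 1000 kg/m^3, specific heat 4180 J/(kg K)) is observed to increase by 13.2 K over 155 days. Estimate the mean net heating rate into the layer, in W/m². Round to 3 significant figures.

Areal heat capacity C = ρ c_p D = 1000 × 4180 × 30.5 = 1.27×10^8 J/(m^2 K).
Required heat per unit area: Q = C ΔT = 1.27×10^8 × 13.2 = 1.68×10^9 J/m².
Flux F = Q / Δt = 1.68×10^9 / 1.34×10^7 s = 126 W/m².

126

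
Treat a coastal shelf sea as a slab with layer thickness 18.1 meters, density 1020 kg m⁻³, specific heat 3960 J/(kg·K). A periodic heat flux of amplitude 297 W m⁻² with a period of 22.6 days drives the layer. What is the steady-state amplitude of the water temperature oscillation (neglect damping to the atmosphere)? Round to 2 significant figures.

Areal heat capacity C = ρ c_p D = 1020 × 3960 × 18.1 = 7.31×10^7 J m⁻² K⁻¹.
Angular frequency ω = 2π / T = 2π / 1.95×10^6 s = 3.22×10^-6 s⁻¹.
Cω = 7.31×10^7 × 3.22×10^-6 = 235 W/(m²·K).
Amplitude A = F₀ / (Cω) = 297 / 235 = 1.26 K.

1.3 K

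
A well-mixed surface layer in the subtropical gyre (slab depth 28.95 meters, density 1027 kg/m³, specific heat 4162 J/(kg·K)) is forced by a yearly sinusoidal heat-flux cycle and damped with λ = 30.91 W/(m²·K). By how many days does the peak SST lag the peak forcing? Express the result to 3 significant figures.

Areal heat capacity C = ρ c_p D = 1027 × 4162 × 28.95 = 1.24×10^8 J m⁻² K⁻¹.
ω = 2π / 3.15×10^7 s = 1.99×10^-7 s⁻¹.
Phase lag φ = arctan(Cω/λ) = arctan(24.7/30.91) = 0.673 rad.
Time lag = φ / ω = 0.673 / 1.99×10^-7 = 3.38×10^6 s = 39.1 days.

39.1 days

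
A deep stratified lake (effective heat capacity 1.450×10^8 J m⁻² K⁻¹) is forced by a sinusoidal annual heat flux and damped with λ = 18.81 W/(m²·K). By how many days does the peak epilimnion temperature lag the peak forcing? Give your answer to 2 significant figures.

Areal heat capacity C = 1.450×10^8 J m⁻² K⁻¹ (given).
ω = 2π / 3.15×10^7 s = 1.99×10^-7 s⁻¹.
Phase lag φ = arctan(Cω/λ) = arctan(28.9/18.81) = 0.994 rad.
Time lag = φ / ω = 0.994 / 1.99×10^-7 = 4.99×10^6 s = 57.7 days.

58 days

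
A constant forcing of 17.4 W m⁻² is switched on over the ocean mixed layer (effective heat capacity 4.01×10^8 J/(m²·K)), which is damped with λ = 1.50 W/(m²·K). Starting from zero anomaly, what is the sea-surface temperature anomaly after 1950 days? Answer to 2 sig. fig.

Areal heat capacity C = 4.01×10^8 J/(m²·K) (given).
τ = C / λ = 4.01×10^8 / 1.50 = 2.67×10^8 s.
Equilibrium anomaly ΔT_eq = F / λ = 17.4 / 1.50 = 11.6 K.
t = 1950 days = 1.68×10^8 s, so t/τ = 0.630.
ΔT(t) = ΔT_eq (1 − e^(−t/τ)) = 11.6 × (1 − e^−0.630) = 5.42 K.

5.4 K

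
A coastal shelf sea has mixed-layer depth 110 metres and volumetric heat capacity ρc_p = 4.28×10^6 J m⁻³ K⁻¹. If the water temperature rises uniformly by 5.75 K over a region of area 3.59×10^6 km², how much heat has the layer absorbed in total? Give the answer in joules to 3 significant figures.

Areal heat capacity C = ρc_p × D = 4.28×10^6 × 110 = 4.71×10^8 J m⁻² K⁻¹.
Heat per unit area: q = C ΔT = 4.71×10^8 × 5.75 = 2.71×10^9 J/m².
Total heat: Q = q × A = 2.71×10^9 × (3.59×10^6 × 10⁶ m²) = 9.72×10^21 J.

9.72×10^21 J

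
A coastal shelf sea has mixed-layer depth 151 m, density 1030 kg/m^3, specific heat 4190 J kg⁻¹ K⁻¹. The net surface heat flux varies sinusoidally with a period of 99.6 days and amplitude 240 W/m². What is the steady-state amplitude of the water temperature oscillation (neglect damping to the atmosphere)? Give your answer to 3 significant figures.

0.504 K

Areal heat capacity C = ρ c_p D = 1030 × 4190 × 151 = 6.52×10^8 J m⁻² K⁻¹.
Angular frequency ω = 2π / T = 2π / 8.61×10^6 s = 7.30×10^-7 s⁻¹.
Cω = 6.52×10^8 × 7.30×10^-7 = 476 W/(m²·K).
Amplitude A = F₀ / (Cω) = 240 / 476 = 0.504 K.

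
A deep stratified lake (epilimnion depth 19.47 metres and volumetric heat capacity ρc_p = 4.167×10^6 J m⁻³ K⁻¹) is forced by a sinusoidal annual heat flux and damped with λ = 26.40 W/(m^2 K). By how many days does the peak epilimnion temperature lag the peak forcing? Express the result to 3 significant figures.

31.9 days

Areal heat capacity C = ρc_p × D = 4.167×10^6 × 19.47 = 8.11×10^7 J m⁻² K⁻¹.
ω = 2π / 3.15×10^7 s = 1.99×10^-7 s⁻¹.
Phase lag φ = arctan(Cω/λ) = arctan(16.2/26.40) = 0.549 rad.
Time lag = φ / ω = 0.549 / 1.99×10^-7 = 2.76×10^6 s = 31.9 days.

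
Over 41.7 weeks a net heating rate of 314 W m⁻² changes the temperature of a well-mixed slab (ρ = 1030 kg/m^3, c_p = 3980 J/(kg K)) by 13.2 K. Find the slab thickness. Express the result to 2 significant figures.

150 m

Heat input Q = F Δt = 314 × 2.52×10^7 s = 7.92×10^9 J/m².
Required areal heat capacity C = Q / ΔT = 6.00×10^8 J/(m²·K).
Depth D = C / (ρ c_p) = 6.00×10^8 / (1030 × 3980) = 146 m.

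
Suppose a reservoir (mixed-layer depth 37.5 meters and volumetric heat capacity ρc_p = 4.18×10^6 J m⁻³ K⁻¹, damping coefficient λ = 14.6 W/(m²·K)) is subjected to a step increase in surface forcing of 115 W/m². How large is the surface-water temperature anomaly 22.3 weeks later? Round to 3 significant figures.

5.63 K

Areal heat capacity C = ρc_p × D = 4.18×10^6 × 37.5 = 1.57×10^8 J m⁻² K⁻¹.
τ = C / λ = 1.57×10^8 / 14.6 = 1.07×10^7 s.
Equilibrium anomaly ΔT_eq = F / λ = 115 / 14.6 = 7.88 K.
t = 22.3 weeks = 1.35×10^7 s, so t/τ = 1.26.
ΔT(t) = ΔT_eq (1 − e^(−t/τ)) = 7.88 × (1 − e^−1.26) = 5.63 K.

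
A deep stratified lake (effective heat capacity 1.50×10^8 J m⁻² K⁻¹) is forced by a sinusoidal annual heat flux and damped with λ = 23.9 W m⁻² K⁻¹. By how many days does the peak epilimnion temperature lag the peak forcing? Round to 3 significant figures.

52.1 days

Areal heat capacity C = 1.50×10^8 J m⁻² K⁻¹ (given).
ω = 2π / 3.15×10^7 s = 1.99×10^-7 s⁻¹.
Phase lag φ = arctan(Cω/λ) = arctan(29.9/23.9) = 0.896 rad.
Time lag = φ / ω = 0.896 / 1.99×10^-7 = 4.50×10^6 s = 52.1 days.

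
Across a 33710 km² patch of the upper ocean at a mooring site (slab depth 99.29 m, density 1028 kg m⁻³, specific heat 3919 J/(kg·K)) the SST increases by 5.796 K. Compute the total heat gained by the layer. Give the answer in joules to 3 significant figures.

Areal heat capacity C = ρ c_p D = 1028 × 3919 × 99.29 = 4.00×10^8 J/(m^2 K).
Heat per unit area: q = C ΔT = 4.00×10^8 × 5.796 = 2.32×10^9 J/m².
Total heat: Q = q × A = 2.32×10^9 × (33710 × 10⁶ m²) = 7.82×10^19 J.

7.82×10^19 J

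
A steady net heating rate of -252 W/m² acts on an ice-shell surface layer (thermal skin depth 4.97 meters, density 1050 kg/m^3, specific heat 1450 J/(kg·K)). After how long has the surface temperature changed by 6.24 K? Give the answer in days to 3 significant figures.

2.17 days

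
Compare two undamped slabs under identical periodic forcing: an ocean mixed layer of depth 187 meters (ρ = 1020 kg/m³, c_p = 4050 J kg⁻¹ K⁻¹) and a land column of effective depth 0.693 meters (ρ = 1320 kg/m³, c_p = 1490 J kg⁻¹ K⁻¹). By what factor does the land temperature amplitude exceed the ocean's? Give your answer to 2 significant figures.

570

C_ocean = 1020 × 4050 × 187 = 7.72×10^8 J/(m²·K).
C_land = 1320 × 1490 × 0.693 = 1.36×10^6 J/(m²·K).
Undamped amplitude ∝ 1/C, so A_land/A_ocean = C_ocean/C_land = 567.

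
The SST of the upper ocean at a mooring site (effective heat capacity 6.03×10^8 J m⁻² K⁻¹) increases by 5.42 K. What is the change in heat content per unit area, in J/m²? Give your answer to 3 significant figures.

Areal heat capacity C = 6.03×10^8 J m⁻² K⁻¹ (given).
ΔQ = C ΔT = 6.03×10^8 × 5.42 = 3.27×10^9 J/m².

3.27×10^9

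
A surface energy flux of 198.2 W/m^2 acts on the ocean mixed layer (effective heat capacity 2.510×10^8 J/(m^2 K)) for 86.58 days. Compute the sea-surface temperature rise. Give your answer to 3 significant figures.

5.91 K

Areal heat capacity C = 2.510×10^8 J/(m^2 K) (given).
Net heat input Q = F Δt = 198.2 × (86.58 days × 86400 s/day) = 1.48×10^9 J/m².
ΔT = Q / C = 1.48×10^9 / 2.51×10^8 = 5.91 K.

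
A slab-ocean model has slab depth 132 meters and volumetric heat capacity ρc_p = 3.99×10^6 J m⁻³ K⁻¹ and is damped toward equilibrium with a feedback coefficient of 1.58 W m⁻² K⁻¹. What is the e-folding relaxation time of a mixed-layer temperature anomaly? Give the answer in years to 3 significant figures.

Areal heat capacity C = ρc_p × D = 3.99×10^6 × 132 = 5.27×10^8 J/(m^2 K).
Relaxation time τ = C / λ = 5.27×10^8 / 1.58 = 3.33×10^8 s.
In years: 3.33×10^8 s / (3.156×10^7 s/year) = 10.6 years.

10.6 years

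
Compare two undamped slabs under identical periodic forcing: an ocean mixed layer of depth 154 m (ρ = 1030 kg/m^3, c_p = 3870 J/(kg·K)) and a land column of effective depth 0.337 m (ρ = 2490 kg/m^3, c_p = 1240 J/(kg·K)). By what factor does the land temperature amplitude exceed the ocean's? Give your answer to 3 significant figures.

C_ocean = 1030 × 3870 × 154 = 6.14×10^8 J/(m²·K).
C_land = 2490 × 1240 × 0.337 = 1.04×10^6 J/(m²·K).
Undamped amplitude ∝ 1/C, so A_land/A_ocean = C_ocean/C_land = 590.

590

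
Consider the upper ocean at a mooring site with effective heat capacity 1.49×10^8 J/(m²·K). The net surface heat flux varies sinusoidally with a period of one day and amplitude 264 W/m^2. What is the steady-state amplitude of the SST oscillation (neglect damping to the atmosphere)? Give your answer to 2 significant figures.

Areal heat capacity C = 1.49×10^8 J/(m²·K) (given).
Angular frequency ω = 2π / T = 2π / 86400 s = 7.27×10^-5 s⁻¹.
Cω = 1.49×10^8 × 7.27×10^-5 = 10800 W/(m²·K).
Amplitude A = F₀ / (Cω) = 264 / 10800 = 0.0244 K.

0.024 K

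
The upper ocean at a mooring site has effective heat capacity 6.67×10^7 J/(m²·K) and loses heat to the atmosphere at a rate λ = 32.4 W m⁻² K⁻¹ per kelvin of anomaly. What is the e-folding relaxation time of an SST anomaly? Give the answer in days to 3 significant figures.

Areal heat capacity C = 6.67×10^7 J/(m²·K) (given).
Relaxation time τ = C / λ = 6.67×10^7 / 32.4 = 2.06×10^6 s.
In days: 2.06×10^6 s / (86400 s/day) = 23.8 days.

23.8 days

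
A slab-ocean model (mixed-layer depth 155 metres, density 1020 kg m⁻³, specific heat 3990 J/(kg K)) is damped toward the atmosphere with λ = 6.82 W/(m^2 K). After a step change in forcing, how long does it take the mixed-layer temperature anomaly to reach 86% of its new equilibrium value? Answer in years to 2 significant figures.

5.8 years

Areal heat capacity C = ρ c_p D = 1020 × 3990 × 155 = 6.31×10^8 J m⁻² K⁻¹.
τ = C / λ = 6.31×10^8 / 6.82 = 9.25×10^7 s.
Fraction reached: 1 − e^(−t/τ) = 0.86 ⇒ t = −τ ln(1 − 0.86) = τ × 1.97.
t = 1.82×10^8 s = 5.76 years.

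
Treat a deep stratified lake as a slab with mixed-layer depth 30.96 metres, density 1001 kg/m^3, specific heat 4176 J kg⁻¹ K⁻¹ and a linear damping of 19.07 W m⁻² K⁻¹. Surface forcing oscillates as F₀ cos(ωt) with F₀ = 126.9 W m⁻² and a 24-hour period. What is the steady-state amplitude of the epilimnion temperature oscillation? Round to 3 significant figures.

0.0135 K

Areal heat capacity C = ρ c_p D = 1001 × 4176 × 30.96 = 1.29×10^8 J/(m^2 K).
Angular frequency ω = 2π / T = 2π / 86400 s = 7.27×10^-5 s⁻¹.
√((Cω)² + λ²) = √((9410)² + 19.07²) = 9410 W/(m²·K).
Amplitude A = F₀ / √((Cω)²+λ²) = 126.9 / 9410 = 0.0135 K.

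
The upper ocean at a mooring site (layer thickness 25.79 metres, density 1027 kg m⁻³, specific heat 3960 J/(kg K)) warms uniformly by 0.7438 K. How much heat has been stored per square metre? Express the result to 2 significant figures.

Areal heat capacity C = ρ c_p D = 1027 × 3960 × 25.79 = 1.05×10^8 J/(m^2 K).
ΔQ = C ΔT = 1.05×10^8 × 0.7438 = 7.80×10^7 J/m².

7.8×10^7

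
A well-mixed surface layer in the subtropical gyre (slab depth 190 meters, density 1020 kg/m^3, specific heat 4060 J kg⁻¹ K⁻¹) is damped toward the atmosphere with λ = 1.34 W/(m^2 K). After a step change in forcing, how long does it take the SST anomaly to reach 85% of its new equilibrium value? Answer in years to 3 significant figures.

35.3 years

Areal heat capacity C = ρ c_p D = 1020 × 4060 × 190 = 7.87×10^8 J/(m²·K).
τ = C / λ = 7.87×10^8 / 1.34 = 5.87×10^8 s.
Fraction reached: 1 − e^(−t/τ) = 0.85 ⇒ t = −τ ln(1 − 0.85) = τ × 1.90.
t = 1.11×10^9 s = 35.3 years.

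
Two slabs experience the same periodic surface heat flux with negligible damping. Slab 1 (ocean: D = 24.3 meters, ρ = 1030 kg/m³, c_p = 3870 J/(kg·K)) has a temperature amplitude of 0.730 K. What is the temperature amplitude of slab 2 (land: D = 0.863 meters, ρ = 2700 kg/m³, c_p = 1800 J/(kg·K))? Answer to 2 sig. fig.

C_ocean = 9.69×10^7 J/(m²·K); C_land = 4.19×10^6 J/(m²·K).
A ∝ 1/C ⇒ A_land = A_ocean × C_ocean/C_land = 0.730 × 23.1 = 16.9 K.

17 K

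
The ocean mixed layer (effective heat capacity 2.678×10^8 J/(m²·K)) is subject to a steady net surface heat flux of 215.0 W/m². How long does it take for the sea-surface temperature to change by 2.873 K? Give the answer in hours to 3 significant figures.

Areal heat capacity C = 2.678×10^8 J/(m²·K) (given).
Time required: Δt = C ΔT / F = 2.68×10^8 × 2.873 / 215.0 = 3.58×10^6 s.
In hours: 3.58×10^6 s / (3600 s/hour) = 994 hours.

994 hours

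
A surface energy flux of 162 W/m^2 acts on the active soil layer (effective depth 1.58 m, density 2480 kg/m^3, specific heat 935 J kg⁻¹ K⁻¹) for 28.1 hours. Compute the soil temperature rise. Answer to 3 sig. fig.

Areal heat capacity C = ρ c_p D = 2480 × 935 × 1.58 = 3.66×10^6 J m⁻² K⁻¹.
Net heat input Q = F Δt = 162 × (28.1 hours × 3600 s/hour) = 1.64×10^7 J/m².
ΔT = Q / C = 1.64×10^7 / 3.66×10^6 = 4.47 K.

4.47 K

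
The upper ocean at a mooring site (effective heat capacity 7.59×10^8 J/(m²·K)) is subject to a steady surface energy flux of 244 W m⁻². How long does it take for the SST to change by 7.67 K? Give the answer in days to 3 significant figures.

276 days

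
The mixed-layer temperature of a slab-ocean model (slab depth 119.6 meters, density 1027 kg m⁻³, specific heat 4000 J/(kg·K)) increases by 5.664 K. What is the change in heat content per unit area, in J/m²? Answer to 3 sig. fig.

2.78×10^9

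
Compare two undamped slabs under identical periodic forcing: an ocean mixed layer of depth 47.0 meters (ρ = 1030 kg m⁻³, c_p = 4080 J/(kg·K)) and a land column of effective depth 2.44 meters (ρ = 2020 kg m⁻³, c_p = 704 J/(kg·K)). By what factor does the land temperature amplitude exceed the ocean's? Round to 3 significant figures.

56.9

C_ocean = 1030 × 4080 × 47.0 = 1.98×10^8 J/(m²·K).
C_land = 2020 × 704 × 2.44 = 3.47×10^6 J/(m²·K).
Undamped amplitude ∝ 1/C, so A_land/A_ocean = C_ocean/C_land = 56.9.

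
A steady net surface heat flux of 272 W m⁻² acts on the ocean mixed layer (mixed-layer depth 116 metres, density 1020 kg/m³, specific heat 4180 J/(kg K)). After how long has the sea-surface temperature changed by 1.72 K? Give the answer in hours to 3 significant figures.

Areal heat capacity C = ρ c_p D = 1020 × 4180 × 116 = 4.95×10^8 J/(m²·K).
Time required: Δt = C ΔT / F = 4.95×10^8 × 1.72 / 272 = 3.13×10^6 s.
In hours: 3.13×10^6 s / (3600 s/hour) = 869 hours.

869 hours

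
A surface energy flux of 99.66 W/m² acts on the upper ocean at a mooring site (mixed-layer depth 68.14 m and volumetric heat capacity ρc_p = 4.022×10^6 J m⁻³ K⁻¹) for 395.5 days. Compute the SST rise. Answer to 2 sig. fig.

12 K

Areal heat capacity C = ρc_p × D = 4.022×10^6 × 68.14 = 2.74×10^8 J m⁻² K⁻¹.
Net heat input Q = F Δt = 99.66 × (395.5 days × 86400 s/day) = 3.41×10^9 J/m².
ΔT = Q / C = 3.41×10^9 / 2.74×10^8 = 12.4 K.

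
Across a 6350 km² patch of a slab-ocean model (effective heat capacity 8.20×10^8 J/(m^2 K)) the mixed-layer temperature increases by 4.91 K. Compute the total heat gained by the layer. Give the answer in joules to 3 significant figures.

2.56×10^19 J

Areal heat capacity C = 8.20×10^8 J/(m^2 K) (given).
Heat per unit area: q = C ΔT = 8.20×10^8 × 4.91 = 4.03×10^9 J/m².
Total heat: Q = q × A = 4.03×10^9 × (6350 × 10⁶ m²) = 2.56×10^19 J.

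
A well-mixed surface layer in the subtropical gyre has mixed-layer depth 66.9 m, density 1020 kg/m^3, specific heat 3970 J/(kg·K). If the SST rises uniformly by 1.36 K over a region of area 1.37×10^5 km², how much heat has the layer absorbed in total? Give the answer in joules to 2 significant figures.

Areal heat capacity C = ρ c_p D = 1020 × 3970 × 66.9 = 2.71×10^8 J m⁻² K⁻¹.
Heat per unit area: q = C ΔT = 2.71×10^8 × 1.36 = 3.68×10^8 J/m².
Total heat: Q = q × A = 3.68×10^8 × (1.37×10^5 × 10⁶ m²) = 5.05×10^19 J.

5.0×10^19 J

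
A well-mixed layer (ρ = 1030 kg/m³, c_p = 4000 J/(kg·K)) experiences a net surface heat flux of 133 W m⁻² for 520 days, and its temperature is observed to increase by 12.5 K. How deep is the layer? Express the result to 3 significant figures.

Heat input Q = F Δt = 133 × 4.49×10^7 s = 5.98×10^9 J/m².
Required areal heat capacity C = Q / ΔT = 4.78×10^8 J/(m²·K).
Depth D = C / (ρ c_p) = 4.78×10^8 / (1030 × 4000) = 116 m.

116 m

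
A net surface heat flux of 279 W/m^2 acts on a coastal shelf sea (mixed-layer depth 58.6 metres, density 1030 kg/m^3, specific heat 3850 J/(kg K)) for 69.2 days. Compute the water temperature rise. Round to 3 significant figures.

7.18 K

Areal heat capacity C = ρ c_p D = 1030 × 3850 × 58.6 = 2.32×10^8 J/(m^2 K).
Net heat input Q = F Δt = 279 × (69.2 days × 86400 s/day) = 1.67×10^9 J/m².
ΔT = Q / C = 1.67×10^9 / 2.32×10^8 = 7.18 K.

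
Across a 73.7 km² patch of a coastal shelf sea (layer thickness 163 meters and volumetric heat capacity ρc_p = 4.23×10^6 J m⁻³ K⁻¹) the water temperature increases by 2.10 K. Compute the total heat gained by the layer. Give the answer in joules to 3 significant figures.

Areal heat capacity C = ρc_p × D = 4.23×10^6 × 163 = 6.89×10^8 J/(m^2 K).
Heat per unit area: q = C ΔT = 6.89×10^8 × 2.10 = 1.45×10^9 J/m².
Total heat: Q = q × A = 1.45×10^9 × (73.7 × 10⁶ m²) = 1.07×10^17 J.

1.07×10^17 J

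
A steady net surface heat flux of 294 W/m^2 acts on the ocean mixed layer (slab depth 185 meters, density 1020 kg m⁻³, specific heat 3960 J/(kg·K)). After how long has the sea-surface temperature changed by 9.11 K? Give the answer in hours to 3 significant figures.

Areal heat capacity C = ρ c_p D = 1020 × 3960 × 185 = 7.47×10^8 J m⁻² K⁻¹.
Time required: Δt = C ΔT / F = 7.47×10^8 × 9.11 / 294 = 2.32×10^7 s.
In hours: 2.32×10^7 s / (3600 s/hour) = 6430 hours.

6430 hours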